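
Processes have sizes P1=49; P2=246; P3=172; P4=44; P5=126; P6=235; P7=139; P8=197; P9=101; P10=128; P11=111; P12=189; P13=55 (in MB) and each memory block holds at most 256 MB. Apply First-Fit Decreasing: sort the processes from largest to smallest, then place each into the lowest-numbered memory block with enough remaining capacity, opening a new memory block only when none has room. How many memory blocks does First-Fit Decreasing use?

8

Sorted descending: 246, 235, 197, 189, 172, 139, 128, 126, 111, 101, 55, 49, 44.
memory block 1: place 246 MB, 10 MB left
memory block 2: place 235 MB, 21 MB left
memory block 3: place 197 MB, 59 MB left
memory block 4: place 189 MB, 67 MB left
memory block 5: place 172 MB, 84 MB left
memory block 6: place 139 MB, 117 MB left
memory block 7: place 128 MB, 128 MB left
memory block 7: place 126 MB, 2 MB left
memory block 6: place 111 MB, 6 MB left
memory block 8: place 101 MB, 155 MB left
memory block 3: place 55 MB, 4 MB left
memory block 4: place 49 MB, 18 MB left
memory block 5: place 44 MB, 40 MB left
Final memory blocks: [246] [235] [197,55] [189,49] [172,44] [139,111] [128,126] [101].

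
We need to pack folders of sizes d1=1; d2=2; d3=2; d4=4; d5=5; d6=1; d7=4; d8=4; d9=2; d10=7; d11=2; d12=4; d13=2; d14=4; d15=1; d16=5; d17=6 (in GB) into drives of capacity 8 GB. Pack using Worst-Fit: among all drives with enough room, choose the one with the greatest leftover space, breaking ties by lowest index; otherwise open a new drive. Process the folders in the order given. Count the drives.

9

Put d1 (1 GB) in drive 1; 7 GB remain.
Put d2 (2 GB) in drive 1; 5 GB remain.
Put d3 (2 GB) in drive 1; 3 GB remain.
Put d4 (4 GB) in drive 2; 4 GB remain.
Put d5 (5 GB) in drive 3; 3 GB remain.
Put d6 (1 GB) in drive 2; 3 GB remain.
Put d7 (4 GB) in drive 4; 4 GB remain.
Put d8 (4 GB) in drive 4; 0 GB remain.
Put d9 (2 GB) in drive 1; 1 GB remain.
Put d10 (7 GB) in drive 5; 1 GB remain.
Put d11 (2 GB) in drive 2; 1 GB remain.
Put d12 (4 GB) in drive 6; 4 GB remain.
Put d13 (2 GB) in drive 6; 2 GB remain.
Put d14 (4 GB) in drive 7; 4 GB remain.
Put d15 (1 GB) in drive 7; 3 GB remain.
Put d16 (5 GB) in drive 8; 3 GB remain.
Put d17 (6 GB) in drive 9; 2 GB remain.
Final drives: [1,2,2,2] [4,1,2] [5] [4,4] [7] [4,2] [4,1] [5] [6].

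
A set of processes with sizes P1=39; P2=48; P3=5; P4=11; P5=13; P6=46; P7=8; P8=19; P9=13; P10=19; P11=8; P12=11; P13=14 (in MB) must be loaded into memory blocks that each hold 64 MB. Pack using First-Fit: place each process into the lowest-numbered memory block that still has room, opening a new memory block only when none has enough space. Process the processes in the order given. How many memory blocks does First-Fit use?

5 memory blocks

memory block 1: place P1 (39 MB), 25 MB left
memory block 2: place P2 (48 MB), 16 MB left
memory block 1: place P3 (5 MB), 20 MB left
memory block 1: place P4 (11 MB), 9 MB left
memory block 2: place P5 (13 MB), 3 MB left
memory block 3: place P6 (46 MB), 18 MB left
memory block 1: place P7 (8 MB), 1 MB left
memory block 4: place P8 (19 MB), 45 MB left
memory block 3: place P9 (13 MB), 5 MB left
memory block 4: place P10 (19 MB), 26 MB left
memory block 4: place P11 (8 MB), 18 MB left
memory block 4: place P12 (11 MB), 7 MB left
memory block 5: place P13 (14 MB), 50 MB left
Final memory blocks: [39,5,11,8] [48,13] [46,13] [19,19,8,11] [14].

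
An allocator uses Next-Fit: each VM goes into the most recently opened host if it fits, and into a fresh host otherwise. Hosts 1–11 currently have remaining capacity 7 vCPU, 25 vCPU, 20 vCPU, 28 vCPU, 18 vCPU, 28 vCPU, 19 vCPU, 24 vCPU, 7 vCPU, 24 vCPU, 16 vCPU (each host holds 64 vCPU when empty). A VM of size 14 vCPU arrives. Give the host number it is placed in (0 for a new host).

11

Next-Fit only looks at host 11, which has 16 vCPU free.
14 vCPU fits there.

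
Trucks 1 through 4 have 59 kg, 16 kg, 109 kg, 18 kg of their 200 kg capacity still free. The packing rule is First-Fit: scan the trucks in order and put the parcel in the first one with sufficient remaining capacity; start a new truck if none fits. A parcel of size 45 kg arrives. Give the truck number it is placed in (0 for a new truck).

Trucks with room: truck 1 (59 kg), truck 3 (109 kg).
The first with room is truck 1.

1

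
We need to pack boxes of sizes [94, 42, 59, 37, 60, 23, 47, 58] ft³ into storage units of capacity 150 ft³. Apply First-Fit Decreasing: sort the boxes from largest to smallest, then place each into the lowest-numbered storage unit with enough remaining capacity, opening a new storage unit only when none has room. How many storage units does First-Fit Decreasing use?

Sorted descending: 94, 60, 59, 58, 47, 42, 37, 23.
storage unit 1: place 94 ft³, 56 ft³ left
storage unit 2: place 60 ft³, 90 ft³ left
storage unit 2: place 59 ft³, 31 ft³ left
storage unit 3: place 58 ft³, 92 ft³ left
storage unit 1: place 47 ft³, 9 ft³ left
storage unit 3: place 42 ft³, 50 ft³ left
storage unit 3: place 37 ft³, 13 ft³ left
storage unit 2: place 23 ft³, 8 ft³ left
Final storage units: [94,47] [60,59,23] [58,42,37].

3 storage units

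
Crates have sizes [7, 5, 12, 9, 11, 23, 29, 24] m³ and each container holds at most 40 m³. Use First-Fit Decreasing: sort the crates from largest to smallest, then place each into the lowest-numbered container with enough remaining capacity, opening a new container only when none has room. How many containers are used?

4

Sorted descending: 29, 24, 23, 12, 11, 9, 7, 5.
29 m³ → container 1 (remaining 11 m³)
24 m³ → container 2 (remaining 16 m³)
23 m³ → container 3 (remaining 17 m³)
12 m³ → container 2 (remaining 4 m³)
11 m³ → container 1 (remaining 0 m³)
9 m³ → container 3 (remaining 8 m³)
7 m³ → container 3 (remaining 1 m³)
5 m³ → container 4 (remaining 35 m³)
Final containers: [29,11] [24,12] [23,9,7] [5].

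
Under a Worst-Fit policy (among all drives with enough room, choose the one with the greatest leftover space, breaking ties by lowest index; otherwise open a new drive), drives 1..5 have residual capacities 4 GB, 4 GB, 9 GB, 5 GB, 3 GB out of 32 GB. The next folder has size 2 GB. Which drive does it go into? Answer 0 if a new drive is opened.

Drives with room: drive 1 (4 GB), drive 2 (4 GB), drive 3 (9 GB), drive 4 (5 GB), drive 5 (3 GB).
Most room is drive 3 with 9 GB free.

3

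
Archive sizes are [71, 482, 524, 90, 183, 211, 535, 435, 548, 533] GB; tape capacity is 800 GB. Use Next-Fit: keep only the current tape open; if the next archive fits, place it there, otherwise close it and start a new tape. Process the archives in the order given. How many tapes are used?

tape 1: place 71 GB, 729 GB left
tape 1: place 482 GB, 247 GB left
tape 2: place 524 GB, 276 GB left
tape 2: place 90 GB, 186 GB left
tape 2: place 183 GB, 3 GB left
tape 3: place 211 GB, 589 GB left
tape 3: place 535 GB, 54 GB left
tape 4: place 435 GB, 365 GB left
tape 5: place 548 GB, 252 GB left
tape 6: place 533 GB, 267 GB left
Final tapes: [71,482] [524,90,183] [211,535] [435] [548] [533].

6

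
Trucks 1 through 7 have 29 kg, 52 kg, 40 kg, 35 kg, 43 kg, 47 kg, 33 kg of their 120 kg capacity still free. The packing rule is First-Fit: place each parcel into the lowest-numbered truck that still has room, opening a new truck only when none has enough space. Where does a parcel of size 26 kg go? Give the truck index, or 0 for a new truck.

Trucks with room: truck 1 (29 kg), truck 2 (52 kg), truck 3 (40 kg), truck 4 (35 kg), truck 5 (43 kg), truck 6 (47 kg), truck 7 (33 kg).
The first with room is truck 1.

1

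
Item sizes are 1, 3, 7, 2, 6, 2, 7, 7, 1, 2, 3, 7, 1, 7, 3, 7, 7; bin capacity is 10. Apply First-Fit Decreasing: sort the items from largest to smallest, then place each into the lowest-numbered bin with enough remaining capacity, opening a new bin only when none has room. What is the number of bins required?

Sorted descending: 7, 7, 7, 7, 7, 7, 7, 6, 3, 3, 3, 2, 2, 2, 1, 1, 1.
Put 7 in bin 1; 3 remain.
Put 7 in bin 2; 3 remain.
Put 7 in bin 3; 3 remain.
Put 7 in bin 4; 3 remain.
Put 7 in bin 5; 3 remain.
Put 7 in bin 6; 3 remain.
Put 7 in bin 7; 3 remain.
Put 6 in bin 8; 4 remain.
Put 3 in bin 1; 0 remain.
Put 3 in bin 2; 0 remain.
Put 3 in bin 3; 0 remain.
Put 2 in bin 4; 1 remain.
Put 2 in bin 5; 1 remain.
Put 2 in bin 6; 1 remain.
Put 1 in bin 4; 0 remain.
Put 1 in bin 5; 0 remain.
Put 1 in bin 6; 0 remain.

8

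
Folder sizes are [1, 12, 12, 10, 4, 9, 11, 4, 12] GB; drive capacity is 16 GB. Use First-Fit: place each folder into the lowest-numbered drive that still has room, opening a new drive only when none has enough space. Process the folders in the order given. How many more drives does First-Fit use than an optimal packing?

0

First-Fit: [1,12] [12,4] [10,4] [9] [11] [12] → 6 drives.
6 folders exceed 8 GB (half the capacity), and no two of those can share a drive, so at least 6 drives are needed.
So 6 is already optimal.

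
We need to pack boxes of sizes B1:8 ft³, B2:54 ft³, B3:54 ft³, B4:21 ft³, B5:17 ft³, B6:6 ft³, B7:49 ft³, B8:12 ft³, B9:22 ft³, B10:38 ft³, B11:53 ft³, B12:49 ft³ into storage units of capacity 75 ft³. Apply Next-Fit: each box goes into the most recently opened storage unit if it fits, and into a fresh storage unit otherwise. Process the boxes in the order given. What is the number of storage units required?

Put B1 (8 ft³) in storage unit 1; 67 ft³ remain.
Put B2 (54 ft³) in storage unit 1; 13 ft³ remain.
Put B3 (54 ft³) in storage unit 2; 21 ft³ remain.
Put B4 (21 ft³) in storage unit 2; 0 ft³ remain.
Put B5 (17 ft³) in storage unit 3; 58 ft³ remain.
Put B6 (6 ft³) in storage unit 3; 52 ft³ remain.
Put B7 (49 ft³) in storage unit 3; 3 ft³ remain.
Put B8 (12 ft³) in storage unit 4; 63 ft³ remain.
Put B9 (22 ft³) in storage unit 4; 41 ft³ remain.
Put B10 (38 ft³) in storage unit 4; 3 ft³ remain.
Put B11 (53 ft³) in storage unit 5; 22 ft³ remain.
Put B12 (49 ft³) in storage unit 6; 26 ft³ remain.
Final storage units: [8,54] [54,21] [17,6,49] [12,22,38] [53] [49].

6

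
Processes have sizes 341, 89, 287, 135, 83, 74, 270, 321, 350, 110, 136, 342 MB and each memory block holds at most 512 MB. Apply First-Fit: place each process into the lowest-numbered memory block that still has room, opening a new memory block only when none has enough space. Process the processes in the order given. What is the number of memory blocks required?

6

341 MB → memory block 1 (remaining 171 MB)
89 MB → memory block 1 (remaining 82 MB)
287 MB → memory block 2 (remaining 225 MB)
135 MB → memory block 2 (remaining 90 MB)
83 MB → memory block 2 (remaining 7 MB)
74 MB → memory block 1 (remaining 8 MB)
270 MB → memory block 3 (remaining 242 MB)
321 MB → memory block 4 (remaining 191 MB)
350 MB → memory block 5 (remaining 162 MB)
110 MB → memory block 3 (remaining 132 MB)
136 MB → memory block 4 (remaining 55 MB)
342 MB → memory block 6 (remaining 170 MB)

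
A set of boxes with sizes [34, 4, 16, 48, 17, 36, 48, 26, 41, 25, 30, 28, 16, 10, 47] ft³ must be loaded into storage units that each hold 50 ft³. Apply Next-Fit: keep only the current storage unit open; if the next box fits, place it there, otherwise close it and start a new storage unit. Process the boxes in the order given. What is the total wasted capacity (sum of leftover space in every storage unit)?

storage unit 1: place 34 ft³, 16 ft³ left
storage unit 1: place 4 ft³, 12 ft³ left
storage unit 2: place 16 ft³, 34 ft³ left
storage unit 3: place 48 ft³, 2 ft³ left
storage unit 4: place 17 ft³, 33 ft³ left
storage unit 5: place 36 ft³, 14 ft³ left
storage unit 6: place 48 ft³, 2 ft³ left
storage unit 7: place 26 ft³, 24 ft³ left
storage unit 8: place 41 ft³, 9 ft³ left
storage unit 9: place 25 ft³, 25 ft³ left
storage unit 10: place 30 ft³, 20 ft³ left
storage unit 11: place 28 ft³, 22 ft³ left
storage unit 11: place 16 ft³, 6 ft³ left
storage unit 12: place 10 ft³, 40 ft³ left
storage unit 13: place 47 ft³, 3 ft³ left
13 storage units × 50 ft³ = 650 ft³; used 426 ft³; unused 224 ft³.

224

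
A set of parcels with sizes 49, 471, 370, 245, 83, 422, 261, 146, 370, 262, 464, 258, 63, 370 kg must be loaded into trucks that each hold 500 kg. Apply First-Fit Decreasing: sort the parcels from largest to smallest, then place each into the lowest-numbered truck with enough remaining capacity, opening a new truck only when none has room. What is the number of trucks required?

10

Sorted descending: 471, 464, 422, 370, 370, 370, 262, 261, 258, 245, 146, 83, 63, 49.
471 kg → truck 1 (remaining 29 kg)
464 kg → truck 2 (remaining 36 kg)
422 kg → truck 3 (remaining 78 kg)
370 kg → truck 4 (remaining 130 kg)
370 kg → truck 5 (remaining 130 kg)
370 kg → truck 6 (remaining 130 kg)
262 kg → truck 7 (remaining 238 kg)
261 kg → truck 8 (remaining 239 kg)
258 kg → truck 9 (remaining 242 kg)
245 kg → truck 10 (remaining 255 kg)
146 kg → truck 7 (remaining 92 kg)
83 kg → truck 4 (remaining 47 kg)
63 kg → truck 3 (remaining 15 kg)
49 kg → truck 5 (remaining 81 kg)
Final trucks: [471] [464] [422,63] [370,83] [370,49] [370] [262,146] [261] [258] [245].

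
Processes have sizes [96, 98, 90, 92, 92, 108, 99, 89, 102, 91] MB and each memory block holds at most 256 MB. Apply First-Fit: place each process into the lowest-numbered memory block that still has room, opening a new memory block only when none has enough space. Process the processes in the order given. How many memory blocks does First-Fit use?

96 MB → memory block 1 (remaining 160 MB)
98 MB → memory block 1 (remaining 62 MB)
90 MB → memory block 2 (remaining 166 MB)
92 MB → memory block 2 (remaining 74 MB)
92 MB → memory block 3 (remaining 164 MB)
108 MB → memory block 3 (remaining 56 MB)
99 MB → memory block 4 (remaining 157 MB)
89 MB → memory block 4 (remaining 68 MB)
102 MB → memory block 5 (remaining 154 MB)
91 MB → memory block 5 (remaining 63 MB)

5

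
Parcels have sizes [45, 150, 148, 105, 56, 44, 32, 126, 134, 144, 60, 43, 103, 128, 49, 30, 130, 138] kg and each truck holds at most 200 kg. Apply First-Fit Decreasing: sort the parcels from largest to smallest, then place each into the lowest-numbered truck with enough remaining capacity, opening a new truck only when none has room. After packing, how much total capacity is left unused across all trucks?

335

Sorted descending: 150, 148, 144, 138, 134, 130, 128, 126, 105, 103, 60, 56, 49, 45, 44, 43, 32, 30.
truck 1: place 150 kg, 50 kg left
truck 2: place 148 kg, 52 kg left
truck 3: place 144 kg, 56 kg left
truck 4: place 138 kg, 62 kg left
truck 5: place 134 kg, 66 kg left
truck 6: place 130 kg, 70 kg left
truck 7: place 128 kg, 72 kg left
truck 8: place 126 kg, 74 kg left
truck 9: place 105 kg, 95 kg left
truck 10: place 103 kg, 97 kg left
truck 4: place 60 kg, 2 kg left
truck 3: place 56 kg, 0 kg left
truck 1: place 49 kg, 1 kg left
truck 2: place 45 kg, 7 kg left
truck 5: place 44 kg, 22 kg left
truck 6: place 43 kg, 27 kg left
truck 7: place 32 kg, 40 kg left
truck 7: place 30 kg, 10 kg left
10 trucks × 200 kg = 2000 kg; used 1665 kg; unused 335 kg.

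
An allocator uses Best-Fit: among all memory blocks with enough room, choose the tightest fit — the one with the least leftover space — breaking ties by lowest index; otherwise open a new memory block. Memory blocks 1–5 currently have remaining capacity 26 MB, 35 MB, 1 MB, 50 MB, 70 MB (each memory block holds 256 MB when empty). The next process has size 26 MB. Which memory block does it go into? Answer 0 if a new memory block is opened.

1

Memory blocks with room: memory block 1 (26 MB), memory block 2 (35 MB), memory block 4 (50 MB), memory block 5 (70 MB).
Tightest fit is memory block 1 with 26 MB free.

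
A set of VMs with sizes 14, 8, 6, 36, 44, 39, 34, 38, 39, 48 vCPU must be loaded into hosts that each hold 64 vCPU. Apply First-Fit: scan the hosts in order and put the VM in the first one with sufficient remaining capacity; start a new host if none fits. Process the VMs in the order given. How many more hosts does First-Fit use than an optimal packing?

0

First-Fit: [14,8,6,36] [44] [39] [34] [38] [39] [48] → 7 hosts.
7 VMs exceed 32 vCPU (half the capacity), and no two of those can share a host, so at least 7 hosts are needed.
So 7 is already optimal.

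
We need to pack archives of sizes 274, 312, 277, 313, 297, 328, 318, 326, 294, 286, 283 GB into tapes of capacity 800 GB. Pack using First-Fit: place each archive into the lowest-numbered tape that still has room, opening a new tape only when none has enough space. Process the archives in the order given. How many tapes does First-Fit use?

tape 1: place 274 GB, 526 GB left
tape 1: place 312 GB, 214 GB left
tape 2: place 277 GB, 523 GB left
tape 2: place 313 GB, 210 GB left
tape 3: place 297 GB, 503 GB left
tape 3: place 328 GB, 175 GB left
tape 4: place 318 GB, 482 GB left
tape 4: place 326 GB, 156 GB left
tape 5: place 294 GB, 506 GB left
tape 5: place 286 GB, 220 GB left
tape 6: place 283 GB, 517 GB left
Final tapes: [274,312] [277,313] [297,328] [318,326] [294,286] [283].

6 tapes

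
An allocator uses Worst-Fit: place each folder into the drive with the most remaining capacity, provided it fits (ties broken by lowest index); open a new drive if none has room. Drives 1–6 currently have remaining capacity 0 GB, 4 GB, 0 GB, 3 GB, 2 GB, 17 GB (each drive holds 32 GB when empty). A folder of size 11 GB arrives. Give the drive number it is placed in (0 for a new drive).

Drives with room: drive 6 (17 GB).
Most room is drive 6 with 17 GB free.

6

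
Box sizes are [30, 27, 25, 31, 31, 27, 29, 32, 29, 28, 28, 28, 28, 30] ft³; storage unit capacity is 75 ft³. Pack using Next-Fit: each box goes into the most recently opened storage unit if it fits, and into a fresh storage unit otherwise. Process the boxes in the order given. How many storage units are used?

7

storage unit 1: place 30 ft³, 45 ft³ left
storage unit 1: place 27 ft³, 18 ft³ left
storage unit 2: place 25 ft³, 50 ft³ left
storage unit 2: place 31 ft³, 19 ft³ left
storage unit 3: place 31 ft³, 44 ft³ left
storage unit 3: place 27 ft³, 17 ft³ left
storage unit 4: place 29 ft³, 46 ft³ left
storage unit 4: place 32 ft³, 14 ft³ left
storage unit 5: place 29 ft³, 46 ft³ left
storage unit 5: place 28 ft³, 18 ft³ left
storage unit 6: place 28 ft³, 47 ft³ left
storage unit 6: place 28 ft³, 19 ft³ left
storage unit 7: place 28 ft³, 47 ft³ left
storage unit 7: place 30 ft³, 17 ft³ left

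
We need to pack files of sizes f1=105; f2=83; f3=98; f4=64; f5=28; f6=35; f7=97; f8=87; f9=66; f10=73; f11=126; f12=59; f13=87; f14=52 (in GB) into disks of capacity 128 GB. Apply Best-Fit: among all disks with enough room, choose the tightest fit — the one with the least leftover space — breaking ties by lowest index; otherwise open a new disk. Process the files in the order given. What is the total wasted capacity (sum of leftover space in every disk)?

disk 1: place f1 (105 GB), 23 GB left
disk 2: place f2 (83 GB), 45 GB left
disk 3: place f3 (98 GB), 30 GB left
disk 4: place f4 (64 GB), 64 GB left
disk 3: place f5 (28 GB), 2 GB left
disk 2: place f6 (35 GB), 10 GB left
disk 5: place f7 (97 GB), 31 GB left
disk 6: place f8 (87 GB), 41 GB left
disk 7: place f9 (66 GB), 62 GB left
disk 8: place f10 (73 GB), 55 GB left
disk 9: place f11 (126 GB), 2 GB left
disk 7: place f12 (59 GB), 3 GB left
disk 10: place f13 (87 GB), 41 GB left
disk 8: place f14 (52 GB), 3 GB left
10 disks × 128 GB = 1280 GB; used 1060 GB; unused 220 GB.

220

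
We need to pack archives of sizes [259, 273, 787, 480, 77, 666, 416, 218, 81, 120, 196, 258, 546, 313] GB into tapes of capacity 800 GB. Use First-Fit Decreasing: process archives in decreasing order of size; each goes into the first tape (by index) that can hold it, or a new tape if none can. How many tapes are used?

6

Sorted descending: 787, 666, 546, 480, 416, 313, 273, 259, 258, 218, 196, 120, 81, 77.
Put 787 GB in tape 1; 13 GB remain.
Put 666 GB in tape 2; 134 GB remain.
Put 546 GB in tape 3; 254 GB remain.
Put 480 GB in tape 4; 320 GB remain.
Put 416 GB in tape 5; 384 GB remain.
Put 313 GB in tape 4; 7 GB remain.
Put 273 GB in tape 5; 111 GB remain.
Put 259 GB in tape 6; 541 GB remain.
Put 258 GB in tape 6; 283 GB remain.
Put 218 GB in tape 3; 36 GB remain.
Put 196 GB in tape 6; 87 GB remain.
Put 120 GB in tape 2; 14 GB remain.
Put 81 GB in tape 5; 30 GB remain.
Put 77 GB in tape 6; 10 GB remain.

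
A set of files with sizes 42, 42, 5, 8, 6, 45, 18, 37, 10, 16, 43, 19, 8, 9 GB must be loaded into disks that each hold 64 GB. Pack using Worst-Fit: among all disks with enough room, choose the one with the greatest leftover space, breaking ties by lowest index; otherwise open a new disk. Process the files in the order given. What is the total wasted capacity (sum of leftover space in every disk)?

12

disk 1: place 42 GB, 22 GB left
disk 2: place 42 GB, 22 GB left
disk 1: place 5 GB, 17 GB left
disk 2: place 8 GB, 14 GB left
disk 1: place 6 GB, 11 GB left
disk 3: place 45 GB, 19 GB left
disk 3: place 18 GB, 1 GB left
disk 4: place 37 GB, 27 GB left
disk 4: place 10 GB, 17 GB left
disk 4: place 16 GB, 1 GB left
disk 5: place 43 GB, 21 GB left
disk 5: place 19 GB, 2 GB left
disk 2: place 8 GB, 6 GB left
disk 1: place 9 GB, 2 GB left
5 disks × 64 GB = 320 GB; used 308 GB; unused 12 GB.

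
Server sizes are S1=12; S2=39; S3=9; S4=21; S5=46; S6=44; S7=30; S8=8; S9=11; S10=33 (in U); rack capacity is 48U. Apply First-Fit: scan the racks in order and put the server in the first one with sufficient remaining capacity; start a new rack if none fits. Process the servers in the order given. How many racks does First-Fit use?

S1 (12U) → rack 1 (remaining 36U)
S2 (39U) → rack 2 (remaining 9U)
S3 (9U) → rack 1 (remaining 27U)
S4 (21U) → rack 1 (remaining 6U)
S5 (46U) → rack 3 (remaining 2U)
S6 (44U) → rack 4 (remaining 4U)
S7 (30U) → rack 5 (remaining 18U)
S8 (8U) → rack 2 (remaining 1U)
S9 (11U) → rack 5 (remaining 7U)
S10 (33U) → rack 6 (remaining 15U)
Final racks: [12,9,21] [39,8] [46] [44] [30,11] [33].

6 racks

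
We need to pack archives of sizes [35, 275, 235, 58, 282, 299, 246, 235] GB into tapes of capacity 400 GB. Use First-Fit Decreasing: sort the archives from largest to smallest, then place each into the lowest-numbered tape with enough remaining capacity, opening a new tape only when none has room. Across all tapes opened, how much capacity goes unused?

Sorted descending: 299, 282, 275, 246, 235, 235, 58, 35.
299 GB → tape 1 (remaining 101 GB)
282 GB → tape 2 (remaining 118 GB)
275 GB → tape 3 (remaining 125 GB)
246 GB → tape 4 (remaining 154 GB)
235 GB → tape 5 (remaining 165 GB)
235 GB → tape 6 (remaining 165 GB)
58 GB → tape 1 (remaining 43 GB)
35 GB → tape 1 (remaining 8 GB)
6 tapes × 400 GB = 2400 GB; used 1665 GB; unused 735 GB.

735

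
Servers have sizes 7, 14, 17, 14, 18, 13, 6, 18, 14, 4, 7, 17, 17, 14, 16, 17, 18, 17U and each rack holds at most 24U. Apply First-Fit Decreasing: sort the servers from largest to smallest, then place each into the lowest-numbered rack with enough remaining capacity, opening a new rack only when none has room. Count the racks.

14 racks

Sorted descending: 18, 18, 18, 17, 17, 17, 17, 17, 16, 14, 14, 14, 14, 13, 7, 7, 6, 4.
rack 1: place 18U, 6U left
rack 2: place 18U, 6U left
rack 3: place 18U, 6U left
rack 4: place 17U, 7U left
rack 5: place 17U, 7U left
rack 6: place 17U, 7U left
rack 7: place 17U, 7U left
rack 8: place 17U, 7U left
rack 9: place 16U, 8U left
rack 10: place 14U, 10U left
rack 11: place 14U, 10U left
rack 12: place 14U, 10U left
rack 13: place 14U, 10U left
rack 14: place 13U, 11U left
rack 4: place 7U, 0U left
rack 5: place 7U, 0U left
rack 1: place 6U, 0U left
rack 2: place 4U, 2U left
Final racks: [18,6] [18,4] [18] [17,7] [17,7] [17] [17] [17] [16] [14] [14] [14] [14] [13].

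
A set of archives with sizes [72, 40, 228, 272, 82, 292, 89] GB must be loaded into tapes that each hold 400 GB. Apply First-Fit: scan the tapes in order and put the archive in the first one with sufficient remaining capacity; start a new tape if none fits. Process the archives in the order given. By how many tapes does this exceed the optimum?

0

First-Fit: [72,40,228] [272,82] [292,89] → 3 tapes.
Total size 1075 GB; any packing needs at least ⌈1075/400⌉ = 3 tapes.
So 3 is already optimal.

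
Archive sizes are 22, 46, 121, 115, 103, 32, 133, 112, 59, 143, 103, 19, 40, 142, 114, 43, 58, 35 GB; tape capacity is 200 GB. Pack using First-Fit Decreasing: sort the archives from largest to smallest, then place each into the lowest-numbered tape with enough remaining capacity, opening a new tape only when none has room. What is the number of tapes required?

Sorted descending: 143, 142, 133, 121, 115, 114, 112, 103, 103, 59, 58, 46, 43, 40, 35, 32, 22, 19.
Put 143 GB in tape 1; 57 GB remain.
Put 142 GB in tape 2; 58 GB remain.
Put 133 GB in tape 3; 67 GB remain.
Put 121 GB in tape 4; 79 GB remain.
Put 115 GB in tape 5; 85 GB remain.
Put 114 GB in tape 6; 86 GB remain.
Put 112 GB in tape 7; 88 GB remain.
Put 103 GB in tape 8; 97 GB remain.
Put 103 GB in tape 9; 97 GB remain.
Put 59 GB in tape 3; 8 GB remain.
Put 58 GB in tape 2; 0 GB remain.
Put 46 GB in tape 1; 11 GB remain.
Put 43 GB in tape 4; 36 GB remain.
Put 40 GB in tape 5; 45 GB remain.
Put 35 GB in tape 4; 1 GB remain.
Put 32 GB in tape 5; 13 GB remain.
Put 22 GB in tape 6; 64 GB remain.
Put 19 GB in tape 6; 45 GB remain.
Final tapes: [143,46] [142,58] [133,59] [121,43,35] [115,40,32] [114,22,19] [112] [103] [103].

9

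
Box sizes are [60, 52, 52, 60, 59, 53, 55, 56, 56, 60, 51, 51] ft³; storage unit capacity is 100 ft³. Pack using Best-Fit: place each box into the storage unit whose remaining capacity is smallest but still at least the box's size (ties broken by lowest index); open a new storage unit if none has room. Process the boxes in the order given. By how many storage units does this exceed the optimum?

Best-Fit: [60] [52] [52] [60] [59] [53] [55] [56] [56] [60] [51] [51] → 12 storage units.
12 boxes exceed 50 ft³ (half the capacity), and no two of those can share a storage unit, so at least 12 storage units are needed.
So 12 is already optimal.

0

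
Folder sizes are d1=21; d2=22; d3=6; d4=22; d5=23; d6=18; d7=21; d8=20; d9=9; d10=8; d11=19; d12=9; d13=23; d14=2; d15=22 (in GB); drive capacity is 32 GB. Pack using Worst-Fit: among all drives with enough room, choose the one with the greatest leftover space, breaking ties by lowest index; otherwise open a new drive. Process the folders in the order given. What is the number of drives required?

10

d1 (21 GB) → drive 1 (remaining 11 GB)
d2 (22 GB) → drive 2 (remaining 10 GB)
d3 (6 GB) → drive 1 (remaining 5 GB)
d4 (22 GB) → drive 3 (remaining 10 GB)
d5 (23 GB) → drive 4 (remaining 9 GB)
d6 (18 GB) → drive 5 (remaining 14 GB)
d7 (21 GB) → drive 6 (remaining 11 GB)
d8 (20 GB) → drive 7 (remaining 12 GB)
d9 (9 GB) → drive 5 (remaining 5 GB)
d10 (8 GB) → drive 7 (remaining 4 GB)
d11 (19 GB) → drive 8 (remaining 13 GB)
d12 (9 GB) → drive 8 (remaining 4 GB)
d13 (23 GB) → drive 9 (remaining 9 GB)
d14 (2 GB) → drive 6 (remaining 9 GB)
d15 (22 GB) → drive 10 (remaining 10 GB)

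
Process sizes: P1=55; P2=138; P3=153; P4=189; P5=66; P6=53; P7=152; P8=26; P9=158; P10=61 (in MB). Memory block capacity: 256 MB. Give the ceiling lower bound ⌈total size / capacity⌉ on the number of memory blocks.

5

Total size = 55 + 138 + 153 + 189 + 66 + 53 + 152 + 26 + 158 + 61 = 1051 MB.
⌈1051 / 256⌉ = 5.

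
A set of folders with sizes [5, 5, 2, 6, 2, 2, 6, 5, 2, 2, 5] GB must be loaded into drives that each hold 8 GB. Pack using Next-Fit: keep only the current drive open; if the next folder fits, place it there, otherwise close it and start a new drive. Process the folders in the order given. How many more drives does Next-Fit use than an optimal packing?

0

Next-Fit: [5] [5,2] [6,2] [2,6] [5,2] [2,5] → 6 drives.
Total size 42 GB; any packing needs at least ⌈42/8⌉ = 6 drives.
So 6 is already optimal.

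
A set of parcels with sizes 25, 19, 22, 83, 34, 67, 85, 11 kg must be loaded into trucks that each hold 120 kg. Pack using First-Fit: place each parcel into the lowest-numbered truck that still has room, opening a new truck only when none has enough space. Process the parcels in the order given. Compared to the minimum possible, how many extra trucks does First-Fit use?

First-Fit: [25,19,22,34,11] [83] [67] [85] → 4 trucks.
Total size 346 kg; any packing needs at least ⌈346/120⌉ = 3 trucks.
An optimal packing achieves that bound: [85,34] [83,25,11] [67,22,19] → 3 trucks.
Excess: 4 − 3 = 1.

1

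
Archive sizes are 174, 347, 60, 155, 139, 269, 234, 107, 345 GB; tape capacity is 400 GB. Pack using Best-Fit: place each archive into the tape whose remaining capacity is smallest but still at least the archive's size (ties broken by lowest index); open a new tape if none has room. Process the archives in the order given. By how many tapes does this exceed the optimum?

0

Best-Fit: [174,60,155] [347] [139,234] [269,107] [345] → 5 tapes.
Total size 1830 GB; any packing needs at least ⌈1830/400⌉ = 5 tapes.
So 5 is already optimal.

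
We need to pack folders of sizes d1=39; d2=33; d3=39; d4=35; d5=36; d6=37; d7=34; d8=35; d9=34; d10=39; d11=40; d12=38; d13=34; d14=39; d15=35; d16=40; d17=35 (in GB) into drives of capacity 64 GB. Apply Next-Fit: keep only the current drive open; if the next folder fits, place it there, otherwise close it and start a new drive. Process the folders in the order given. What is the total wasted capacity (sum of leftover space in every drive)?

d1 (39 GB) → drive 1 (remaining 25 GB)
d2 (33 GB) → drive 2 (remaining 31 GB)
d3 (39 GB) → drive 3 (remaining 25 GB)
d4 (35 GB) → drive 4 (remaining 29 GB)
d5 (36 GB) → drive 5 (remaining 28 GB)
d6 (37 GB) → drive 6 (remaining 27 GB)
d7 (34 GB) → drive 7 (remaining 30 GB)
d8 (35 GB) → drive 8 (remaining 29 GB)
d9 (34 GB) → drive 9 (remaining 30 GB)
d10 (39 GB) → drive 10 (remaining 25 GB)
d11 (40 GB) → drive 11 (remaining 24 GB)
d12 (38 GB) → drive 12 (remaining 26 GB)
d13 (34 GB) → drive 13 (remaining 30 GB)
d14 (39 GB) → drive 14 (remaining 25 GB)
d15 (35 GB) → drive 15 (remaining 29 GB)
d16 (40 GB) → drive 16 (remaining 24 GB)
d17 (35 GB) → drive 17 (remaining 29 GB)
17 drives × 64 GB = 1088 GB; used 622 GB; unused 466 GB.

466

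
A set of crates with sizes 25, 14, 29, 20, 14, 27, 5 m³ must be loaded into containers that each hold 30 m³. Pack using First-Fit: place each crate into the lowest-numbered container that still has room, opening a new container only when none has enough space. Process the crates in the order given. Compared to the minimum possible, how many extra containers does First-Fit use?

First-Fit: [25,5] [14,14] [29] [20] [27] → 5 containers.
Total size 134 m³; any packing needs at least ⌈134/30⌉ = 5 containers.
So 5 is already optimal.

0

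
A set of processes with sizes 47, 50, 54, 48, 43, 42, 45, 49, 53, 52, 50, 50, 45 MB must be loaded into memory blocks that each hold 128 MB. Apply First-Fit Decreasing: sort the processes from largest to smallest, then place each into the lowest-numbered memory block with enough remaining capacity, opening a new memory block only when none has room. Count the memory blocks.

Sorted descending: 54, 53, 52, 50, 50, 50, 49, 48, 47, 45, 45, 43, 42.
54 MB → memory block 1 (remaining 74 MB)
53 MB → memory block 1 (remaining 21 MB)
52 MB → memory block 2 (remaining 76 MB)
50 MB → memory block 2 (remaining 26 MB)
50 MB → memory block 3 (remaining 78 MB)
50 MB → memory block 3 (remaining 28 MB)
49 MB → memory block 4 (remaining 79 MB)
48 MB → memory block 4 (remaining 31 MB)
47 MB → memory block 5 (remaining 81 MB)
45 MB → memory block 5 (remaining 36 MB)
45 MB → memory block 6 (remaining 83 MB)
43 MB → memory block 6 (remaining 40 MB)
42 MB → memory block 7 (remaining 86 MB)
Final memory blocks: [54,53] [52,50] [50,50] [49,48] [47,45] [45,43] [42].

7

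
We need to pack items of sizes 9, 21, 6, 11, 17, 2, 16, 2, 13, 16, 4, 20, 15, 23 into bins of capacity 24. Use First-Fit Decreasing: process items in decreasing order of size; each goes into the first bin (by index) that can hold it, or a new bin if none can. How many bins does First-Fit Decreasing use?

8

Sorted descending: 23, 21, 20, 17, 16, 16, 15, 13, 11, 9, 6, 4, 2, 2.
23 → bin 1 (remaining 1)
21 → bin 2 (remaining 3)
20 → bin 3 (remaining 4)
17 → bin 4 (remaining 7)
16 → bin 5 (remaining 8)
16 → bin 6 (remaining 8)
15 → bin 7 (remaining 9)
13 → bin 8 (remaining 11)
11 → bin 8 (remaining 0)
9 → bin 7 (remaining 0)
6 → bin 4 (remaining 1)
4 → bin 3 (remaining 0)
2 → bin 2 (remaining 1)
2 → bin 5 (remaining 6)
Final bins: [23] [21,2] [20,4] [17,6] [16,2] [16] [15,9] [13,11].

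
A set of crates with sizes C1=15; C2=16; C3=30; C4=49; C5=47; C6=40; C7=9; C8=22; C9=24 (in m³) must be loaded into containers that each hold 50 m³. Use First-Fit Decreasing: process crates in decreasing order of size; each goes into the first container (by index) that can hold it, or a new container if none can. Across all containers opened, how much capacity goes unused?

48

Sorted descending: 49, 47, 40, 30, 24, 22, 16, 15, 9.
Put 49 m³ in container 1; 1 m³ remain.
Put 47 m³ in container 2; 3 m³ remain.
Put 40 m³ in container 3; 10 m³ remain.
Put 30 m³ in container 4; 20 m³ remain.
Put 24 m³ in container 5; 26 m³ remain.
Put 22 m³ in container 5; 4 m³ remain.
Put 16 m³ in container 4; 4 m³ remain.
Put 15 m³ in container 6; 35 m³ remain.
Put 9 m³ in container 3; 1 m³ remain.
6 containers × 50 m³ = 300 m³; used 252 m³; unused 48 m³.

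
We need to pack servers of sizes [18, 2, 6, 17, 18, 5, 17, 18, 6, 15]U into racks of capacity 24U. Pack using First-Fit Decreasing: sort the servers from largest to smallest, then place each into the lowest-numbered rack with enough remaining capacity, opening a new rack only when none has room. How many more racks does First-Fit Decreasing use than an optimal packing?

0

First-Fit Decreasing: [18,6] [18,6] [18,5] [17,2] [17] [15] → 6 racks.
Total size 122U; any packing needs at least ⌈122/24⌉ = 6 racks.
So 6 is already optimal.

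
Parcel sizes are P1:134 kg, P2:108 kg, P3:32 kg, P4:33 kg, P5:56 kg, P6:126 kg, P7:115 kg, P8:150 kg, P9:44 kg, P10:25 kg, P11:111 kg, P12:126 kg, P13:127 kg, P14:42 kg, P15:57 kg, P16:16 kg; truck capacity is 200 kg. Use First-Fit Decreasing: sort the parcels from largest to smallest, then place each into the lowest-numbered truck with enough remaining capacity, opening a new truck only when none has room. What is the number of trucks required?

8

Sorted descending: 150, 134, 127, 126, 126, 115, 111, 108, 57, 56, 44, 42, 33, 32, 25, 16.
150 kg → truck 1 (remaining 50 kg)
134 kg → truck 2 (remaining 66 kg)
127 kg → truck 3 (remaining 73 kg)
126 kg → truck 4 (remaining 74 kg)
126 kg → truck 5 (remaining 74 kg)
115 kg → truck 6 (remaining 85 kg)
111 kg → truck 7 (remaining 89 kg)
108 kg → truck 8 (remaining 92 kg)
57 kg → truck 2 (remaining 9 kg)
56 kg → truck 3 (remaining 17 kg)
44 kg → truck 1 (remaining 6 kg)
42 kg → truck 4 (remaining 32 kg)
33 kg → truck 5 (remaining 41 kg)
32 kg → truck 4 (remaining 0 kg)
25 kg → truck 5 (remaining 16 kg)
16 kg → truck 3 (remaining 1 kg)
Final trucks: [150,44] [134,57] [127,56,16] [126,42,32] [126,33,25] [115] [111] [108].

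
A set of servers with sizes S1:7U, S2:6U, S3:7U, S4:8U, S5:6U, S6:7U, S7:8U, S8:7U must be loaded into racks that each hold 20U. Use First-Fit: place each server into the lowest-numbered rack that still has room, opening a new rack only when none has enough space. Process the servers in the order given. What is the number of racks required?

4

S1 (7U) → rack 1 (remaining 13U)
S2 (6U) → rack 1 (remaining 7U)
S3 (7U) → rack 1 (remaining 0U)
S4 (8U) → rack 2 (remaining 12U)
S5 (6U) → rack 2 (remaining 6U)
S6 (7U) → rack 3 (remaining 13U)
S7 (8U) → rack 3 (remaining 5U)
S8 (7U) → rack 4 (remaining 13U)
Final racks: [7,6,7] [8,6] [7,8] [7].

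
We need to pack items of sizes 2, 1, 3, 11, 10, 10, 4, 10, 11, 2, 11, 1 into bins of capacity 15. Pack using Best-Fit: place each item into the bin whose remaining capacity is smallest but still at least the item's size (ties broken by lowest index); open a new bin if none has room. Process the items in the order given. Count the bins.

7 bins

2 → bin 1 (remaining 13)
1 → bin 1 (remaining 12)
3 → bin 1 (remaining 9)
11 → bin 2 (remaining 4)
10 → bin 3 (remaining 5)
10 → bin 4 (remaining 5)
4 → bin 2 (remaining 0)
10 → bin 5 (remaining 5)
11 → bin 6 (remaining 4)
2 → bin 6 (remaining 2)
11 → bin 7 (remaining 4)
1 → bin 6 (remaining 1)
Final bins: [2,1,3] [11,4] [10] [10] [10] [11,2,1] [11].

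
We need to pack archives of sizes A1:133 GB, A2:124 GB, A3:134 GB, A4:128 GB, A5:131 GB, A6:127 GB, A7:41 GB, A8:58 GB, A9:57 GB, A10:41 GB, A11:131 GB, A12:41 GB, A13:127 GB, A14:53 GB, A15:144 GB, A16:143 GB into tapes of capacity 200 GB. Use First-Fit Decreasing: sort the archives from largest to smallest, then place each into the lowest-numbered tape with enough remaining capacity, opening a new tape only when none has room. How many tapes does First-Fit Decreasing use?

Sorted descending: 144, 143, 134, 133, 131, 131, 128, 127, 127, 124, 58, 57, 53, 41, 41, 41.
tape 1: place 144 GB, 56 GB left
tape 2: place 143 GB, 57 GB left
tape 3: place 134 GB, 66 GB left
tape 4: place 133 GB, 67 GB left
tape 5: place 131 GB, 69 GB left
tape 6: place 131 GB, 69 GB left
tape 7: place 128 GB, 72 GB left
tape 8: place 127 GB, 73 GB left
tape 9: place 127 GB, 73 GB left
tape 10: place 124 GB, 76 GB left
tape 3: place 58 GB, 8 GB left
tape 2: place 57 GB, 0 GB left
tape 1: place 53 GB, 3 GB left
tape 4: place 41 GB, 26 GB left
tape 5: place 41 GB, 28 GB left
tape 6: place 41 GB, 28 GB left
Final tapes: [144,53] [143,57] [134,58] [133,41] [131,41] [131,41] [128] [127] [127] [124].

10 tapes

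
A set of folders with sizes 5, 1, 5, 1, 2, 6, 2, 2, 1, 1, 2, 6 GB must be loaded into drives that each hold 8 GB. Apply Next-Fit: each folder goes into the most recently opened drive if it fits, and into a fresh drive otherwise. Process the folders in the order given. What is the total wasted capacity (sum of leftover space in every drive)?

6

drive 1: place 5 GB, 3 GB left
drive 1: place 1 GB, 2 GB left
drive 2: place 5 GB, 3 GB left
drive 2: place 1 GB, 2 GB left
drive 2: place 2 GB, 0 GB left
drive 3: place 6 GB, 2 GB left
drive 3: place 2 GB, 0 GB left
drive 4: place 2 GB, 6 GB left
drive 4: place 1 GB, 5 GB left
drive 4: place 1 GB, 4 GB left
drive 4: place 2 GB, 2 GB left
drive 5: place 6 GB, 2 GB left
5 drives × 8 GB = 40 GB; used 34 GB; unused 6 GB.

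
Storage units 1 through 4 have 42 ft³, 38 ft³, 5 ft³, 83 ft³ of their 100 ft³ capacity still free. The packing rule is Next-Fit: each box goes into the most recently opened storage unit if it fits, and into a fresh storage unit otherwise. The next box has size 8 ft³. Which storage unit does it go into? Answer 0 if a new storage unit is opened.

Next-Fit only looks at storage unit 4, which has 83 ft³ free.
8 ft³ fits there.

4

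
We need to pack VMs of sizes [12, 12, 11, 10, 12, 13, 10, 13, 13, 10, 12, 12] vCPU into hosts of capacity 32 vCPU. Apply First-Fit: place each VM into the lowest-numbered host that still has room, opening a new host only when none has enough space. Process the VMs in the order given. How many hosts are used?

6

Put 12 vCPU in host 1; 20 vCPU remain.
Put 12 vCPU in host 1; 8 vCPU remain.
Put 11 vCPU in host 2; 21 vCPU remain.
Put 10 vCPU in host 2; 11 vCPU remain.
Put 12 vCPU in host 3; 20 vCPU remain.
Put 13 vCPU in host 3; 7 vCPU remain.
Put 10 vCPU in host 2; 1 vCPU remain.
Put 13 vCPU in host 4; 19 vCPU remain.
Put 13 vCPU in host 4; 6 vCPU remain.
Put 10 vCPU in host 5; 22 vCPU remain.
Put 12 vCPU in host 5; 10 vCPU remain.
Put 12 vCPU in host 6; 20 vCPU remain.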